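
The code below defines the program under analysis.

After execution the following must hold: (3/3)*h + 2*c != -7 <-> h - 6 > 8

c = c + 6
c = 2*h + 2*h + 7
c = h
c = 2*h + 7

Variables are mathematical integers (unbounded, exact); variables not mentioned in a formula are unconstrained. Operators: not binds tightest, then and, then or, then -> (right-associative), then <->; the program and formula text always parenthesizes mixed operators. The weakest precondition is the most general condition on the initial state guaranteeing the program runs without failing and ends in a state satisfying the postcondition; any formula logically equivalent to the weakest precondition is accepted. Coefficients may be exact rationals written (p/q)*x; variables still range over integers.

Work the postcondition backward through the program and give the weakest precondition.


Working backward. After the program, the postcondition (3/3)*h + 2*c != -7 <-> h - 6 > 8 must hold; in canonical form it is 2*c + h != -7 <-> h > 14.
Before c := 2*h + 7: 5*h != -21 <-> h > 14
Before c := h: 5*h != -21 <-> h > 14
Before c := 2*h + 2*h + 7: 5*h != -21 <-> h > 14
Before c := c + 6: 5*h != -21 <-> h > 14
Answer: WP = 5*h != -21 <-> h > 14


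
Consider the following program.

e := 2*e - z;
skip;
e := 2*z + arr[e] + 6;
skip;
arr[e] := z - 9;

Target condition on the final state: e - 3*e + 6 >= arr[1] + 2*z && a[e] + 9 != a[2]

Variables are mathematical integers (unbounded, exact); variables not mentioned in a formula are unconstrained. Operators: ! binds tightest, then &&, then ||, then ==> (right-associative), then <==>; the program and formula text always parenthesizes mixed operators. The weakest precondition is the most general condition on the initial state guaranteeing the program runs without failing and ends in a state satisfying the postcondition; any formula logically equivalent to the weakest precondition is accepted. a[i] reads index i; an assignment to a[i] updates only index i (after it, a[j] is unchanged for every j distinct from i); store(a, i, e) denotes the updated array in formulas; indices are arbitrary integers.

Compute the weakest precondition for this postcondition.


Working backward. After the program, the postcondition e - 3*e + 6 >= arr[1] + 2*z && a[e] + 9 != a[2] must hold; in canonical form it is arr[1] + 2*e + 2*z <= 6 && a[e] != a[2] - 9.
Before arr[e] := z - 9: store(arr, e, z - 9)[1] + 2*e + 2*z <= 6 && a[e] != a[2] - 9
Before skip: store(arr, e, z - 9)[1] + 2*e + 2*z <= 6 && a[e] != a[2] - 9
Before e := 2*z + arr[e] + 6: 2*arr[e] + store(arr, arr[e] + 2*z + 6, z - 9)[1] + 6*z <= -6 && a[arr[e] + 2*z + 6] != a[2] - 9
Before skip: 2*arr[e] + store(arr, arr[e] + 2*z + 6, z - 9)[1] + 6*z <= -6 && a[arr[e] + 2*z + 6] != a[2] - 9
Before e := 2*e - z: 2*arr[2*e - z] + store(arr, arr[2*e - z] + 2*z + 6, z - 9)[1] + 6*z <= -6 && a[arr[2*e - z] + 2*z + 6] != a[2] - 9
Answer: WP = 2*arr[2*e - z] + store(arr, arr[2*e - z] + 2*z + 6, z - 9)[1] + 6*z <= -6 && a[arr[2*e - z] + 2*z + 6] != a[2] - 9


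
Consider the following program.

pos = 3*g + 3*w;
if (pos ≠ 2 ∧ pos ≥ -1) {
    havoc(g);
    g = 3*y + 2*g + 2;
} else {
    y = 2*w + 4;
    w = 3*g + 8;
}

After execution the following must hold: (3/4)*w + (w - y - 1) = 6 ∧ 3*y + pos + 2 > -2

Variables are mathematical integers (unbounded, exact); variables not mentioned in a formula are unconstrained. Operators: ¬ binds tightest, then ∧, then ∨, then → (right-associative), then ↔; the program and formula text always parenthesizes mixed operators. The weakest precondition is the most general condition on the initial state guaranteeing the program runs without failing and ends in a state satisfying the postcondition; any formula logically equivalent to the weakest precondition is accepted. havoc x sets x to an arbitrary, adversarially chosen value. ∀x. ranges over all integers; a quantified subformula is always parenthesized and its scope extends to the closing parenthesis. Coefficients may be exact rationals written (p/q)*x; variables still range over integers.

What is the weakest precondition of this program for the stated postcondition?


Working backward. After the program, the postcondition (3/4)*w + (w - y - 1) = 6 ∧ 3*y + pos + 2 > -2 must hold; in canonical form it is (7/4)*w = y + 7 ∧ pos + 3*y > -4.
Then branch requires (7/4)*w = y + 7 ∧ pos + 3*y > -4; else branch requires (21/4)*g = 2*w - 3 ∧ pos + 6*w > -16.
Before the if: ((pos ≠ 2 ∧ pos ≥ -1) → ((7/4)*w = y + 7 ∧ pos + 3*y > -4)) ∧ ((¬(pos ≠ 2 ∧ pos ≥ -1)) → ((21/4)*g = 2*w - 3 ∧ pos + 6*w > -16))
Before pos := 3*g + 3*w: ((3*g + 3*w ≠ 2 ∧ 3*g + 3*w ≥ -1) → ((7/4)*w = y + 7 ∧ 3*g + 3*w + 3*y > -4)) ∧ ((¬(3*g + 3*w ≠ 2 ∧ 3*g + 3*w ≥ -1)) → ((21/4)*g = 2*w - 3 ∧ 3*g + 9*w > -16))
Answer: WP = ((3*g + 3*w ≠ 2 ∧ 3*g + 3*w ≥ -1) → ((7/4)*w = y + 7 ∧ 3*g + 3*w + 3*y > -4)) ∧ ((¬(3*g + 3*w ≠ 2 ∧ 3*g + 3*w ≥ -1)) → ((21/4)*g = 2*w - 3 ∧ 3*g + 9*w > -16))


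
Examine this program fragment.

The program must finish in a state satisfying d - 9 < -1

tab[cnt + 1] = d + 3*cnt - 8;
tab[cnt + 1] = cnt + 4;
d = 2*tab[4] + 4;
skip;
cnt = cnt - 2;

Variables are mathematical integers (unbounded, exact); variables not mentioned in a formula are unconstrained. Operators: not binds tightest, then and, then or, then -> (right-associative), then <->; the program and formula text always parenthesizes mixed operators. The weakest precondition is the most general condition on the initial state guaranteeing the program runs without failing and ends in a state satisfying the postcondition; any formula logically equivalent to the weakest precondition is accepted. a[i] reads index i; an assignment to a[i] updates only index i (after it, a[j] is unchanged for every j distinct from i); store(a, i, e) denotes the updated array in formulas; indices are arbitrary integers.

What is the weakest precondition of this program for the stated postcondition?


Working backward. After the program, the postcondition d - 9 < -1 must hold; in canonical form it is d < 8.
Before cnt := cnt - 2: d < 8
Before skip: d < 8
Before d := 2*tab[4] + 4: 2*tab[4] < 4
Before tab[cnt + 1] := cnt + 4: 2*store(tab, cnt + 1, cnt + 4)[4] < 4
Before tab[cnt + 1] := d + 3*cnt - 8: 2*store(store(tab, cnt + 1, 3*cnt + d - 8), cnt + 1, cnt + 4)[4] < 4
Answer: WP = 2*store(store(tab, cnt + 1, 3*cnt + d - 8), cnt + 1, cnt + 4)[4] < 4


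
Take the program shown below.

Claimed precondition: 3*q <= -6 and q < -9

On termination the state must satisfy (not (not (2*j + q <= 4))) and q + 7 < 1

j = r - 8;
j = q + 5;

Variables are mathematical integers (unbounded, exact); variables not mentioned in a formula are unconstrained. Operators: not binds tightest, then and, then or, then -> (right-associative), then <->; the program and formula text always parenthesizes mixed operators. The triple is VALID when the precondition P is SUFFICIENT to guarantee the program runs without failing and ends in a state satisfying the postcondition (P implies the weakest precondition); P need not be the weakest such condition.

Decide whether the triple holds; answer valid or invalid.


Working backward. After the program, the postcondition (not (not (2*j + q <= 4))) and q + 7 < 1 must hold; in canonical form it is 2*j + q <= 4 and q < -6.
Before j := q + 5: 3*q <= -6 and q < -6
Before j := r - 8: 3*q <= -6 and q < -6
The weakest precondition is 3*q <= -6 and q < -6.
Check whether 3*q <= -6 and q < -9 implies it.
Every state satisfying the precondition satisfies the weakest precondition: the implication holds.
Answer: valid


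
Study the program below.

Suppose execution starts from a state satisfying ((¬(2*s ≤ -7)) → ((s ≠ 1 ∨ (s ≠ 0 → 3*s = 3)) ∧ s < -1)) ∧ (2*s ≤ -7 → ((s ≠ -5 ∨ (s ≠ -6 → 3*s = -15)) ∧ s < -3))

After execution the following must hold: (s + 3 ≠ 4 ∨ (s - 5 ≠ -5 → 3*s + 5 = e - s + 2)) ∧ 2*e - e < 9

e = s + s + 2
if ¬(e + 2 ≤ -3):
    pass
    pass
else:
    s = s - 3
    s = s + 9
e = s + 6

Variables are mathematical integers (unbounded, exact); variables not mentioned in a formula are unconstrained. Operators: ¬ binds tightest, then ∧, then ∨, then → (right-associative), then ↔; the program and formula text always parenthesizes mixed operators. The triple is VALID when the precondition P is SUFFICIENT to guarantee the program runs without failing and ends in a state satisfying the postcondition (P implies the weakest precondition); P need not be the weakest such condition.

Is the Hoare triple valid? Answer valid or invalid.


Working backward. After the program, the postcondition (s + 3 ≠ 4 ∨ (s - 5 ≠ -5 → 3*s + 5 = e - s + 2)) ∧ 2*e - e < 9 must hold; in canonical form it is (s ≠ 1 ∨ (s ≠ 0 → 4*s = e - 3)) ∧ e < 9.
Before e := s + 6: (s ≠ 1 ∨ (s ≠ 0 → 3*s = 3)) ∧ s < 3
Then branch requires (s ≠ 1 ∨ (s ≠ 0 → 3*s = 3)) ∧ s < 3; else branch requires (s ≠ -5 ∨ (s ≠ -6 → 3*s = -15)) ∧ s < -3.
Before the if: ((¬(e ≤ -5)) → ((s ≠ 1 ∨ (s ≠ 0 → 3*s = 3)) ∧ s < 3)) ∧ (e ≤ -5 → ((s ≠ -5 ∨ (s ≠ -6 → 3*s = -15)) ∧ s < -3))
Before e := s + s + 2: ((¬(2*s ≤ -7)) → ((s ≠ 1 ∨ (s ≠ 0 → 3*s = 3)) ∧ s < 3)) ∧ (2*s ≤ -7 → ((s ≠ -5 ∨ (s ≠ -6 → 3*s = -15)) ∧ s < -3))
The weakest precondition is ((¬(2*s ≤ -7)) → ((s ≠ 1 ∨ (s ≠ 0 → 3*s = 3)) ∧ s < 3)) ∧ (2*s ≤ -7 → ((s ≠ -5 ∨ (s ≠ -6 → 3*s = -15)) ∧ s < -3)).
Check whether ((¬(2*s ≤ -7)) → ((s ≠ 1 ∨ (s ≠ 0 → 3*s = 3)) ∧ s < -1)) ∧ (2*s ≤ -7 → ((s ≠ -5 ∨ (s ≠ -6 → 3*s = -15)) ∧ s < -3)) implies it.
Every state satisfying the precondition satisfies the weakest precondition: the implication holds.
Answer: valid


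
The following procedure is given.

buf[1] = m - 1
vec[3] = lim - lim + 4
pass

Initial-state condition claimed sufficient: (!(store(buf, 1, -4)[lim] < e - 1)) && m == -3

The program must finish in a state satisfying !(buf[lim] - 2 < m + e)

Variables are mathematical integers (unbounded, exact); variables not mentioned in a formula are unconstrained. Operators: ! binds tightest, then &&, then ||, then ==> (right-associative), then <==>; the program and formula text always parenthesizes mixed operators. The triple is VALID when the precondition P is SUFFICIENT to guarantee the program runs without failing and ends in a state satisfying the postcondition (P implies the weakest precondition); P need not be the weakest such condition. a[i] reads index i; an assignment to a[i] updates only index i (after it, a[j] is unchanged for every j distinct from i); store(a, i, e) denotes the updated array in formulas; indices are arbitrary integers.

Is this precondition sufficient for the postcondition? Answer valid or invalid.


Working backward. After the program, the postcondition !(buf[lim] - 2 < m + e) must hold; in canonical form it is !(buf[lim] < e + m + 2).
Before skip: !(buf[lim] < e + m + 2)
Before vec[3] := lim - lim + 4: !(buf[lim] < e + m + 2)
Before buf[1] := m - 1: !(store(buf, 1, m - 1)[lim] < e + m + 2)
The weakest precondition is !(store(buf, 1, m - 1)[lim] < e + m + 2).
Check whether (!(store(buf, 1, -4)[lim] < e - 1)) && m == -3 implies it.
Every state satisfying the precondition satisfies the weakest precondition: the implication holds.
Answer: valid


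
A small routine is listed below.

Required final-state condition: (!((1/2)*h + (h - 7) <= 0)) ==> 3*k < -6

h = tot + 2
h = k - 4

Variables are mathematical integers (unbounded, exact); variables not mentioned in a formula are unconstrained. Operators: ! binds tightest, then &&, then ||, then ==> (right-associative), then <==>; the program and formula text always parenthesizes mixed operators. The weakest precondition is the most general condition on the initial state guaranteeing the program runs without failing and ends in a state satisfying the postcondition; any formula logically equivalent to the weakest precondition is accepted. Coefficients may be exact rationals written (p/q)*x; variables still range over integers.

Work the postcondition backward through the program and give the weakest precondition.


Working backward. After the program, the postcondition (!((1/2)*h + (h - 7) <= 0)) ==> 3*k < -6 must hold; in canonical form it is (!((3/2)*h <= 7)) ==> 3*k < -6.
Before h := k - 4: (!((3/2)*k <= 13)) ==> 3*k < -6
Before h := tot + 2: (!((3/2)*k <= 13)) ==> 3*k < -6
Answer: WP = (!((3/2)*k <= 13)) ==> 3*k < -6


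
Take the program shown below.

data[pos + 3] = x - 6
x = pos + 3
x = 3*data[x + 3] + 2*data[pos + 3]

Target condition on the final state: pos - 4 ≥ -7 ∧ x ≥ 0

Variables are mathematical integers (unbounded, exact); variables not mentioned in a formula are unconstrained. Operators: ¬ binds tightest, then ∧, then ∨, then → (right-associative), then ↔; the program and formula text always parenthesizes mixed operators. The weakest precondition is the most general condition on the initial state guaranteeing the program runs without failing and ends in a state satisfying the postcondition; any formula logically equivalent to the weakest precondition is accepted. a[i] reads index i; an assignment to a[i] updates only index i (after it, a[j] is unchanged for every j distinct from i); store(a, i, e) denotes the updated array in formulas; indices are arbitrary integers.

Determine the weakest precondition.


Working backward. After the program, the postcondition pos - 4 ≥ -7 ∧ x ≥ 0 must hold; in canonical form it is pos ≥ -3 ∧ x ≥ 0.
Before x := 3*data[x + 3] + 2*data[pos + 3]: pos ≥ -3 ∧ 2*data[pos + 3] + 3*data[x + 3] ≥ 0
Before x := pos + 3: pos ≥ -3 ∧ 2*data[pos + 3] + 3*data[pos + 6] ≥ 0
Before data[pos + 3] := x - 6: pos ≥ -3 ∧ 2*store(data, pos + 3, x - 6)[pos + 3] + 3*store(data, pos + 3, x - 6)[pos + 6] ≥ 0
Answer: WP = pos ≥ -3 ∧ 2*store(data, pos + 3, x - 6)[pos + 3] + 3*store(data, pos + 3, x - 6)[pos + 6] ≥ 0


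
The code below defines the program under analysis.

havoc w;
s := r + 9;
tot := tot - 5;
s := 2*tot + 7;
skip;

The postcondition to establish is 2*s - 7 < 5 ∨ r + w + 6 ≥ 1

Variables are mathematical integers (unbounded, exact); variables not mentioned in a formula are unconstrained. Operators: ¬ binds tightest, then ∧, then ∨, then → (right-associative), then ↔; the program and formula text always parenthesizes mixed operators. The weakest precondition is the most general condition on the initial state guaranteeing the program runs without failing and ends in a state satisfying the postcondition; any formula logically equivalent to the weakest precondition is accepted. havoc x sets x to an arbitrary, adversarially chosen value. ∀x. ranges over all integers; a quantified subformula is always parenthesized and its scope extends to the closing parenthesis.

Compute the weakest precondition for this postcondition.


Working backward. After the program, the postcondition 2*s - 7 < 5 ∨ r + w + 6 ≥ 1 must hold; in canonical form it is 2*s < 12 ∨ r + w ≥ -5.
Before skip: 2*s < 12 ∨ r + w ≥ -5
Before s := 2*tot + 7: 4*tot < -2 ∨ r + w ≥ -5
Before tot := tot - 5: 4*tot < 18 ∨ r + w ≥ -5
Before s := r + 9: 4*tot < 18 ∨ r + w ≥ -5
Before havoc w: ∀w_1. (4*tot < 18 ∨ r + w_1 ≥ -5)
Answer: WP = ∀w_1. (4*tot < 18 ∨ r + w_1 ≥ -5)


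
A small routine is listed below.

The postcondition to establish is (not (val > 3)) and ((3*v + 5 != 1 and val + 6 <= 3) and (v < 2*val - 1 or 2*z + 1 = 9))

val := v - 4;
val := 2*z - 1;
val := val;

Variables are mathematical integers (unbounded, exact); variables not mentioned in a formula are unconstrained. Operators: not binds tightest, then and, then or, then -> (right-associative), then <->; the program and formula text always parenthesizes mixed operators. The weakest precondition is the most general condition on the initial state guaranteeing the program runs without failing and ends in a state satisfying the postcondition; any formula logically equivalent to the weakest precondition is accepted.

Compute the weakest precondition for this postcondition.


Working backward. After the program, the postcondition (not (val > 3)) and ((3*v + 5 != 1 and val + 6 <= 3) and (v < 2*val - 1 or 2*z + 1 = 9)) must hold; in canonical form it is (not (val > 3)) and 3*v != -4 and val <= -3 and (v < 2*val - 1 or 2*z = 8).
Before val := val: (not (val > 3)) and 3*v != -4 and val <= -3 and (v < 2*val - 1 or 2*z = 8)
Before val := 2*z - 1: (not (2*z > 4)) and 3*v != -4 and 2*z <= -2 and (v < 4*z - 3 or 2*z = 8)
Before val := v - 4: (not (2*z > 4)) and 3*v != -4 and 2*z <= -2 and (v < 4*z - 3 or 2*z = 8)
Answer: WP = (not (2*z > 4)) and 3*v != -4 and 2*z <= -2 and (v < 4*z - 3 or 2*z = 8)


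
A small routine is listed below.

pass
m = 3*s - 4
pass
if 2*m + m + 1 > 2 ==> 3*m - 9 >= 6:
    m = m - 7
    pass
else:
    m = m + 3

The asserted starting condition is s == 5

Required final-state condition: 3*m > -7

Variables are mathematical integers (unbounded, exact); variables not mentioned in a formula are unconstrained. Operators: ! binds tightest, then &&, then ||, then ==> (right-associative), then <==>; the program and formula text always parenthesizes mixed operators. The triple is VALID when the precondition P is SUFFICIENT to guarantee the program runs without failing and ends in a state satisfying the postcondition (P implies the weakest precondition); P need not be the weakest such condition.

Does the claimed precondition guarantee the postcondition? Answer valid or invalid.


Working backward. After the program, 3*m > -7 must hold.
Then branch requires 3*m > 14; else branch requires 3*m > -16.
Before the if: ((3*m > 1 ==> 3*m >= 15) ==> 3*m > 14) && ((!(3*m > 1 ==> 3*m >= 15)) ==> 3*m > -16)
Before skip: ((3*m > 1 ==> 3*m >= 15) ==> 3*m > 14) && ((!(3*m > 1 ==> 3*m >= 15)) ==> 3*m > -16)
Before m := 3*s - 4: ((9*s > 13 ==> 9*s >= 27) ==> 9*s > 26) && ((!(9*s > 13 ==> 9*s >= 27)) ==> 9*s > -4)
Before skip: ((9*s > 13 ==> 9*s >= 27) ==> 9*s > 26) && ((!(9*s > 13 ==> 9*s >= 27)) ==> 9*s > -4)
The weakest precondition is ((9*s > 13 ==> 9*s >= 27) ==> 9*s > 26) && ((!(9*s > 13 ==> 9*s >= 27)) ==> 9*s > -4).
Check whether s == 5 implies it.
Every state satisfying the precondition satisfies the weakest precondition: the implication holds.
Answer: valid


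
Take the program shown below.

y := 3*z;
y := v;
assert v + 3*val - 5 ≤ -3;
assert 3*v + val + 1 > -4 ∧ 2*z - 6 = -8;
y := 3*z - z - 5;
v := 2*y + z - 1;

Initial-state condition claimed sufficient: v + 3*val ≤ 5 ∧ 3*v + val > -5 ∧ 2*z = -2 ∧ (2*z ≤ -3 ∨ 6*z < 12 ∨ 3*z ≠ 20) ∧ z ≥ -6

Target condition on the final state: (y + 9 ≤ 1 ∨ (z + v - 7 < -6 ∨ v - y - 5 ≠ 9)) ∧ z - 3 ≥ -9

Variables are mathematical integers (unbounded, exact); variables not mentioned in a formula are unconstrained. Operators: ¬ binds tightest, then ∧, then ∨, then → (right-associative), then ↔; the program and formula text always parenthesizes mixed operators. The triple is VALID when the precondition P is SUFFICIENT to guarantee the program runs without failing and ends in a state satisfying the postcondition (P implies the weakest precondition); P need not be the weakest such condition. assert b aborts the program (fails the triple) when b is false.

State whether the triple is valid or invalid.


Working backward. After the program, the postcondition (y + 9 ≤ 1 ∨ (z + v - 7 < -6 ∨ v - y - 5 ≠ 9)) ∧ z - 3 ≥ -9 must hold; in canonical form it is (y ≤ -8 ∨ v + z < 1 ∨ v ≠ y + 14) ∧ z ≥ -6.
Before v := 2*y + z - 1: (y ≤ -8 ∨ 2*y + 2*z < 2 ∨ y + z ≠ 15) ∧ z ≥ -6
Before y := 3*z - z - 5: (2*z ≤ -3 ∨ 6*z < 12 ∨ 3*z ≠ 20) ∧ z ≥ -6
Before assert 3*v + val + 1 > -4 ∧ 2*z - 6 = -8: 3*v + val > -5 ∧ 2*z = -2 ∧ (2*z ≤ -3 ∨ 6*z < 12 ∨ 3*z ≠ 20) ∧ z ≥ -6
Before assert v + 3*val - 5 ≤ -3: v + 3*val ≤ 2 ∧ 3*v + val > -5 ∧ 2*z = -2 ∧ (2*z ≤ -3 ∨ 6*z < 12 ∨ 3*z ≠ 20) ∧ z ≥ -6
Before y := v: v + 3*val ≤ 2 ∧ 3*v + val > -5 ∧ 2*z = -2 ∧ (2*z ≤ -3 ∨ 6*z < 12 ∨ 3*z ≠ 20) ∧ z ≥ -6
Before y := 3*z: v + 3*val ≤ 2 ∧ 3*v + val > -5 ∧ 2*z = -2 ∧ (2*z ≤ -3 ∨ 6*z < 12 ∨ 3*z ≠ 20) ∧ z ≥ -6
The weakest precondition is v + 3*val ≤ 2 ∧ 3*v + val > -5 ∧ 2*z = -2 ∧ (2*z ≤ -3 ∨ 6*z < 12 ∨ 3*z ≠ 20) ∧ z ≥ -6.
Check whether v + 3*val ≤ 5 ∧ 3*v + val > -5 ∧ 2*z = -2 ∧ (2*z ≤ -3 ∨ 6*z < 12 ∨ 3*z ≠ 20) ∧ z ≥ -6 implies it.
Countermodel: at the initial state v = 0, val = 1, z = -1, the precondition holds but the weakest precondition fails.
Answer: invalid


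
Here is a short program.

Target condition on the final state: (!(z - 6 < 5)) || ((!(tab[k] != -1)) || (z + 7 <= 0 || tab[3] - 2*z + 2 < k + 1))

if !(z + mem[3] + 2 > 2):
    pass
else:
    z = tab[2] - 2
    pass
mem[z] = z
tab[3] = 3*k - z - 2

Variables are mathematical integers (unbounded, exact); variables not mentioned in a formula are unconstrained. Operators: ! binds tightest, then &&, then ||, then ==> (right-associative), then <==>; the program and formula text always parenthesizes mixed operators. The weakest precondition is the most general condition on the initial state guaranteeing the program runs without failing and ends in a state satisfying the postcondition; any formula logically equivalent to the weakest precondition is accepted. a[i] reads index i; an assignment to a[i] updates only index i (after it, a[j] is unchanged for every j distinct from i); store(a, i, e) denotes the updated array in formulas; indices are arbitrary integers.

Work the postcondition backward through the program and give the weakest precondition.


Working backward. After the program, the postcondition (!(z - 6 < 5)) || ((!(tab[k] != -1)) || (z + 7 <= 0 || tab[3] - 2*z + 2 < k + 1)) must hold; in canonical form it is (!(z < 11)) || (!(tab[k] != -1)) || z <= -7 || tab[3] < k + 2*z - 1.
Before tab[3] := 3*k - z - 2: (!(z < 11)) || (!(store(tab, 3, 3*k - z - 2)[k] != -1)) || z <= -7 || 2*k < 3*z + 1
Before mem[z] := z: (!(z < 11)) || (!(store(tab, 3, 3*k - z - 2)[k] != -1)) || z <= -7 || 2*k < 3*z + 1
Then branch requires (!(z < 11)) || (!(store(tab, 3, 3*k - z - 2)[k] != -1)) || z <= -7 || 2*k < 3*z + 1; else branch requires (!(tab[2] < 13)) || (!(store(tab, 3, -tab[2] + 3*k)[k] != -1)) || tab[2] <= -5 || 2*k < 3*tab[2] - 5.
Before the if: ((!(mem[3] + z > 0)) ==> ((!(z < 11)) || (!(store(tab, 3, 3*k - z - 2)[k] != -1)) || z <= -7 || 2*k < 3*z + 1)) && (mem[3] + z > 0 ==> ((!(tab[2] < 13)) || (!(store(tab, 3, -tab[2] + 3*k)[k] != -1)) || tab[2] <= -5 || 2*k < 3*tab[2] - 5))
Answer: WP = ((!(mem[3] + z > 0)) ==> ((!(z < 11)) || (!(store(tab, 3, 3*k - z - 2)[k] != -1)) || z <= -7 || 2*k < 3*z + 1)) && (mem[3] + z > 0 ==> ((!(tab[2] < 13)) || (!(store(tab, 3, -tab[2] + 3*k)[k] != -1)) || tab[2] <= -5 || 2*k < 3*tab[2] - 5))


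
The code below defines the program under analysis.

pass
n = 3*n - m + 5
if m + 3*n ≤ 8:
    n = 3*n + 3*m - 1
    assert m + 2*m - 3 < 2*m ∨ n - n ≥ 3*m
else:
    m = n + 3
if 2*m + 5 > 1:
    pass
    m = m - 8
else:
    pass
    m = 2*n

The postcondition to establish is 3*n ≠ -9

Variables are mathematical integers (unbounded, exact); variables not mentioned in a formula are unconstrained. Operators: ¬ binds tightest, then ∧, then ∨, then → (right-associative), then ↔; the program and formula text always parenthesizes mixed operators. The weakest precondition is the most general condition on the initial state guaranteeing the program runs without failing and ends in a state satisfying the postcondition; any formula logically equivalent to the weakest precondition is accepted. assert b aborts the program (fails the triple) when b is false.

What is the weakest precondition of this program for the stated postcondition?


Working backward. After the program, 3*n ≠ -9 must hold.
Then branch requires 3*n ≠ -9; else branch requires 3*n ≠ -9.
Before the if: (2*m > -4 → 3*n ≠ -9) ∧ ((¬(2*m > -4)) → 3*n ≠ -9)
Then branch requires (m < 3 ∨ 3*m ≤ 0) ∧ (2*m > -4 → 9*m + 9*n ≠ -6) ∧ ((¬(2*m > -4)) → 9*m + 9*n ≠ -6); else branch requires (2*n > -10 → 3*n ≠ -9) ∧ ((¬(2*n > -10)) → 3*n ≠ -9).
Before the if: (m + 3*n ≤ 8 → ((m < 3 ∨ 3*m ≤ 0) ∧ (2*m > -4 → 9*m + 9*n ≠ -6) ∧ ((¬(2*m > -4)) → 9*m + 9*n ≠ -6))) ∧ ((¬(m + 3*n ≤ 8)) → ((2*n > -10 → 3*n ≠ -9) ∧ ((¬(2*n > -10)) → 3*n ≠ -9)))
Before n := 3*n - m + 5: (9*n ≤ 2*m - 7 → ((m < 3 ∨ 3*m ≤ 0) ∧ (2*m > -4 → 27*n ≠ -51) ∧ ((¬(2*m > -4)) → 27*n ≠ -51))) ∧ ((¬(9*n ≤ 2*m - 7)) → ((6*n > 2*m - 20 → 9*n ≠ 3*m - 24) ∧ ((¬(6*n > 2*m - 20)) → 9*n ≠ 3*m - 24)))
Before skip: (9*n ≤ 2*m - 7 → ((m < 3 ∨ 3*m ≤ 0) ∧ (2*m > -4 → 27*n ≠ -51) ∧ ((¬(2*m > -4)) → 27*n ≠ -51))) ∧ ((¬(9*n ≤ 2*m - 7)) → ((6*n > 2*m - 20 → 9*n ≠ 3*m - 24) ∧ ((¬(6*n > 2*m - 20)) → 9*n ≠ 3*m - 24)))
Answer: WP = (9*n ≤ 2*m - 7 → ((m < 3 ∨ 3*m ≤ 0) ∧ (2*m > -4 → 27*n ≠ -51) ∧ ((¬(2*m > -4)) → 27*n ≠ -51))) ∧ ((¬(9*n ≤ 2*m - 7)) → ((6*n > 2*m - 20 → 9*n ≠ 3*m - 24) ∧ ((¬(6*n > 2*m - 20)) → 9*n ≠ 3*m - 24)))


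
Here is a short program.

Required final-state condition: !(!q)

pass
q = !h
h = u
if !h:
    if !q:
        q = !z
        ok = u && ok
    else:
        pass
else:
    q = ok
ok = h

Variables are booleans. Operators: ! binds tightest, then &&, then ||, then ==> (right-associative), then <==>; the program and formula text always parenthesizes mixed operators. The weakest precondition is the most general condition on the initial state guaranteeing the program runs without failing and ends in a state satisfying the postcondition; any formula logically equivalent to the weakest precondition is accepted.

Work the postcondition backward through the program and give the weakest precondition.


Working backward. After the program, the postcondition !(!q) must hold; in canonical form it is q.
Before ok := h: q
Then branch requires (!q) ==> (!z); else branch requires ok.
Before the if: ((!h) ==> ((!q) ==> (!z))) && (h ==> ok)
Before h := u: ((!u) ==> ((!q) ==> (!z))) && (u ==> ok)
Before q := !h: ((!u) ==> (h ==> (!z))) && (u ==> ok)
Before skip: ((!u) ==> (h ==> (!z))) && (u ==> ok)
Answer: WP = ((!u) ==> (h ==> (!z))) && (u ==> ok)


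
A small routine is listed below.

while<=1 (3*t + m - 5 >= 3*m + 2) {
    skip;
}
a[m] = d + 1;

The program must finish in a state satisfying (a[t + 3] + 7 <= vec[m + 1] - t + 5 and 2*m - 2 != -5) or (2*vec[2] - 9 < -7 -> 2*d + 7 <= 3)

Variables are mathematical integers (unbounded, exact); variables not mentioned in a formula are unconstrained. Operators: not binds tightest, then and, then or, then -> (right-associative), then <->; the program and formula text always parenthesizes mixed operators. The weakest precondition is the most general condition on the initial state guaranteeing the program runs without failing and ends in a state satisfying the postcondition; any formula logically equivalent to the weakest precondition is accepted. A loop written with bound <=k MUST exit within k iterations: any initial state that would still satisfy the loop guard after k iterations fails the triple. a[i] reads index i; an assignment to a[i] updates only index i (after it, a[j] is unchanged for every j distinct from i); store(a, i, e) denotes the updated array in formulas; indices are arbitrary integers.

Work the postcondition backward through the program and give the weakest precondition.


Working backward. After the program, the postcondition (a[t + 3] + 7 <= vec[m + 1] - t + 5 and 2*m - 2 != -5) or (2*vec[2] - 9 < -7 -> 2*d + 7 <= 3) must hold; in canonical form it is (a[t + 3] + t <= vec[m + 1] - 2 and 2*m != -3) or (2*vec[2] < 2 -> 2*d <= -4).
Before a[m] := d + 1: (store(a, m, d + 1)[t + 3] + t <= vec[m + 1] - 2 and 2*m != -3) or (2*vec[2] < 2 -> 2*d <= -4)
Before the loop (bound <=1), unroll the exhaustion recursion (WP_0 = exit-now case; WP_j = one more guarded iteration, up to j = 1):
  WP_0: (not (3*t >= 2*m + 7)) and ((store(a, m, d + 1)[t + 3] + t <= vec[m + 1] - 2 and 2*m != -3) or (2*vec[2] < 2 -> 2*d <= -4))
  WP_1: (3*t >= 2*m + 7 -> ((not (3*t >= 2*m + 7)) and ((store(a, m, d + 1)[t + 3] + t <= vec[m + 1] - 2 and 2*m != -3) or (2*vec[2] < 2 -> 2*d <= -4)))) and ((not (3*t >= 2*m + 7)) -> ((store(a, m, d + 1)[t + 3] + t <= vec[m + 1] - 2 and 2*m != -3) or (2*vec[2] < 2 -> 2*d <= -4)))
So before the loop: (3*t >= 2*m + 7 -> ((not (3*t >= 2*m + 7)) and ((store(a, m, d + 1)[t + 3] + t <= vec[m + 1] - 2 and 2*m != -3) or (2*vec[2] < 2 -> 2*d <= -4)))) and ((not (3*t >= 2*m + 7)) -> ((store(a, m, d + 1)[t + 3] + t <= vec[m + 1] - 2 and 2*m != -3) or (2*vec[2] < 2 -> 2*d <= -4)))
Answer: WP = (3*t >= 2*m + 7 -> ((not (3*t >= 2*m + 7)) and ((store(a, m, d + 1)[t + 3] + t <= vec[m + 1] - 2 and 2*m != -3) or (2*vec[2] < 2 -> 2*d <= -4)))) and ((not (3*t >= 2*m + 7)) -> ((store(a, m, d + 1)[t + 3] + t <= vec[m + 1] - 2 and 2*m != -3) or (2*vec[2] < 2 -> 2*d <= -4)))


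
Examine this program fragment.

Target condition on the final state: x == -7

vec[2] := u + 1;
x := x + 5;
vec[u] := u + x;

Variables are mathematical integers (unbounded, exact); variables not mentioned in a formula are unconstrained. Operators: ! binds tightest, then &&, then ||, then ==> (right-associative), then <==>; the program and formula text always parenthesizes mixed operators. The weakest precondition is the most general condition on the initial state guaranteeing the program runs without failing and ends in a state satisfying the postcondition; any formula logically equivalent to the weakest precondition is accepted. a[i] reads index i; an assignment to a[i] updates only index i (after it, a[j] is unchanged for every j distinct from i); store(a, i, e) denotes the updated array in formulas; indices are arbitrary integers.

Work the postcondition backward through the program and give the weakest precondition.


Working backward. After the program, x == -7 must hold.
Before vec[u] := u + x: x == -7
Before x := x + 5: x == -12
Before vec[2] := u + 1: x == -12
Answer: WP = x == -12


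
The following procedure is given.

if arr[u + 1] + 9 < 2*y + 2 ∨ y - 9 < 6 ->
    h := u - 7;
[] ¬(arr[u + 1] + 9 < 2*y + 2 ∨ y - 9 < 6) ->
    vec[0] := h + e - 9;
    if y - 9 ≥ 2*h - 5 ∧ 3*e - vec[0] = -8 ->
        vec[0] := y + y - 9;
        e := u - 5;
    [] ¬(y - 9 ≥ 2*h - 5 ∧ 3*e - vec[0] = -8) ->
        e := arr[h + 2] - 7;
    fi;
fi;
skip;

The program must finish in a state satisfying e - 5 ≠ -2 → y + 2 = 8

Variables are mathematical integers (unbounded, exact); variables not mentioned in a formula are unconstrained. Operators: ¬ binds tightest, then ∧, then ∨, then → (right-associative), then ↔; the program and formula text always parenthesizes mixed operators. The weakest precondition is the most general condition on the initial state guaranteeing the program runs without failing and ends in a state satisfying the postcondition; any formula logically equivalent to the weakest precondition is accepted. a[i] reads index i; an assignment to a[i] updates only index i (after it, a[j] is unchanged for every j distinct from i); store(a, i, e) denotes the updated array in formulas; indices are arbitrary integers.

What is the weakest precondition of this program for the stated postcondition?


Working backward. After the program, the postcondition e - 5 ≠ -2 → y + 2 = 8 must hold; in canonical form it is e ≠ 3 → y = 6.
Before skip: e ≠ 3 → y = 6
Then branch requires e ≠ 3 → y = 6; else branch requires ((y ≥ 2*h + 4 ∧ 2*e = h - 17) → (u ≠ 8 → y = 6)) ∧ ((¬(y ≥ 2*h + 4 ∧ 2*e = h - 17)) → (arr[h + 2] ≠ 10 → y = 6)).
Before the if: ((arr[u + 1] < 2*y - 7 ∨ y < 15) → (e ≠ 3 → y = 6)) ∧ ((¬(arr[u + 1] < 2*y - 7 ∨ y < 15)) → (((y ≥ 2*h + 4 ∧ 2*e = h - 17) → (u ≠ 8 → y = 6)) ∧ ((¬(y ≥ 2*h + 4 ∧ 2*e = h - 17)) → (arr[h + 2] ≠ 10 → y = 6))))
Answer: WP = ((arr[u + 1] < 2*y - 7 ∨ y < 15) → (e ≠ 3 → y = 6)) ∧ ((¬(arr[u + 1] < 2*y - 7 ∨ y < 15)) → (((y ≥ 2*h + 4 ∧ 2*e = h - 17) → (u ≠ 8 → y = 6)) ∧ ((¬(y ≥ 2*h + 4 ∧ 2*e = h - 17)) → (arr[h + 2] ≠ 10 → y = 6))))


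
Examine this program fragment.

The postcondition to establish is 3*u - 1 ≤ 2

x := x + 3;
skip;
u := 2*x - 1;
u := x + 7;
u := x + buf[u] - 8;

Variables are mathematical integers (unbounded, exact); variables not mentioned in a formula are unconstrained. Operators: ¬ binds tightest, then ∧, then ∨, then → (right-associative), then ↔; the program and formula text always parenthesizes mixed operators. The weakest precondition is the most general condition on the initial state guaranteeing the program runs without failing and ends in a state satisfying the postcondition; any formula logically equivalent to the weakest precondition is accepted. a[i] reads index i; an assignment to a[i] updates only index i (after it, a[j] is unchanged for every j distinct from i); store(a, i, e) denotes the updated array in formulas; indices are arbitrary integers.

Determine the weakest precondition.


Working backward. After the program, the postcondition 3*u - 1 ≤ 2 must hold; in canonical form it is 3*u ≤ 3.
Before u := x + buf[u] - 8: 3*buf[u] + 3*x ≤ 27
Before u := x + 7: 3*buf[x + 7] + 3*x ≤ 27
Before u := 2*x - 1: 3*buf[x + 7] + 3*x ≤ 27
Before skip: 3*buf[x + 7] + 3*x ≤ 27
Before x := x + 3: 3*buf[x + 10] + 3*x ≤ 18
Answer: WP = 3*buf[x + 10] + 3*x ≤ 18


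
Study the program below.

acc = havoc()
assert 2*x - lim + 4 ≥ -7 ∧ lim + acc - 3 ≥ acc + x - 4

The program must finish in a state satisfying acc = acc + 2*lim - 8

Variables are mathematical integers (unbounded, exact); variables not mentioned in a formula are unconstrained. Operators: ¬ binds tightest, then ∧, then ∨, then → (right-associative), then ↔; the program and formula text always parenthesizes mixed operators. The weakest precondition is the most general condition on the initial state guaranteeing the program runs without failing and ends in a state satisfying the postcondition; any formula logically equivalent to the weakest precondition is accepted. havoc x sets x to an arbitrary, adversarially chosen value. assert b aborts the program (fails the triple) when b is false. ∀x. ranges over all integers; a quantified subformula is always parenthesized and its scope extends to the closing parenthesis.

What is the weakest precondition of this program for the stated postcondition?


Working backward. After the program, the postcondition acc = acc + 2*lim - 8 must hold; in canonical form it is 2*lim = 8.
Before assert 2*x - lim + 4 ≥ -7 ∧ lim + acc - 3 ≥ acc + x - 4: 2*x ≥ lim - 11 ∧ lim ≥ x - 1 ∧ 2*lim = 8
Before havoc acc: 2*x ≥ lim - 11 ∧ lim ≥ x - 1 ∧ 2*lim = 8
Answer: WP = 2*x ≥ lim - 11 ∧ lim ≥ x - 1 ∧ 2*lim = 8


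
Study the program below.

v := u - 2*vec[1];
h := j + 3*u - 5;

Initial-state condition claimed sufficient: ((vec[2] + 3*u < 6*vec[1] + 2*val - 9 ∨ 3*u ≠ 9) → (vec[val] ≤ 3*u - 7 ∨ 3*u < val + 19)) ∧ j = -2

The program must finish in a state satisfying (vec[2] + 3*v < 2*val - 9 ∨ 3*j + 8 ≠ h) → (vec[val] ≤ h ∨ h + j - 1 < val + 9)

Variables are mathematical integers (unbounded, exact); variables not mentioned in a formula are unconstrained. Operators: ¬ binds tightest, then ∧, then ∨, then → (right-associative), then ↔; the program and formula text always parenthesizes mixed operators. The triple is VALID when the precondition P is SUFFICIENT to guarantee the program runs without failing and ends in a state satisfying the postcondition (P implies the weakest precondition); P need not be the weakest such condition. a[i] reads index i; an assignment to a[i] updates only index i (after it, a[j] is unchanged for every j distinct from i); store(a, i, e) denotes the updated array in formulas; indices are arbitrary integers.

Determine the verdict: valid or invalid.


Working backward. After the program, the postcondition (vec[2] + 3*v < 2*val - 9 ∨ 3*j + 8 ≠ h) → (vec[val] ≤ h ∨ h + j - 1 < val + 9) must hold; in canonical form it is (vec[2] + 3*v < 2*val - 9 ∨ 3*j ≠ h - 8) → (vec[val] ≤ h ∨ h + j < val + 10).
Before h := j + 3*u - 5: (vec[2] + 3*v < 2*val - 9 ∨ 2*j ≠ 3*u - 13) → (vec[val] ≤ j + 3*u - 5 ∨ 2*j + 3*u < val + 15)
Before v := u - 2*vec[1]: (vec[2] + 3*u < 6*vec[1] + 2*val - 9 ∨ 2*j ≠ 3*u - 13) → (vec[val] ≤ j + 3*u - 5 ∨ 2*j + 3*u < val + 15)
The weakest precondition is (vec[2] + 3*u < 6*vec[1] + 2*val - 9 ∨ 2*j ≠ 3*u - 13) → (vec[val] ≤ j + 3*u - 5 ∨ 2*j + 3*u < val + 15).
Check whether ((vec[2] + 3*u < 6*vec[1] + 2*val - 9 ∨ 3*u ≠ 9) → (vec[val] ≤ 3*u - 7 ∨ 3*u < val + 19)) ∧ j = -2 implies it.
Every state satisfying the precondition satisfies the weakest precondition: the implication holds.
Answer: valid


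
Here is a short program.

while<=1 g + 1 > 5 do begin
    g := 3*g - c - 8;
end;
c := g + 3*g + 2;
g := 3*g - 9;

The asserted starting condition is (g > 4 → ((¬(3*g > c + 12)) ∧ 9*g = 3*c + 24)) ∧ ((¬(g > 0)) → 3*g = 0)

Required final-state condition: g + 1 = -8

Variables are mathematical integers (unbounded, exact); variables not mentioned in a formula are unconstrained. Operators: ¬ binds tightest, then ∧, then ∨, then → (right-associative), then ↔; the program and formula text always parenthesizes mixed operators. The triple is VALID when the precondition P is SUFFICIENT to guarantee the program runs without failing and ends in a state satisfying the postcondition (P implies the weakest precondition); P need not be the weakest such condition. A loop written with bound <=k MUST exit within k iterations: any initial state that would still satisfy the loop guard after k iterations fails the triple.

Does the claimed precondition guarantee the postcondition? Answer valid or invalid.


Working backward. After the program, the postcondition g + 1 = -8 must hold; in canonical form it is g = -9.
Before g := 3*g - 9: 3*g = 0
Before c := g + 3*g + 2: 3*g = 0
Before the loop (bound <=1), unroll the exhaustion recursion (WP_0 = exit-now case; WP_j = one more guarded iteration, up to j = 1):
  WP_0: (¬(g > 4)) ∧ 3*g = 0
  WP_1: (g > 4 → ((¬(3*g > c + 12)) ∧ 9*g = 3*c + 24)) ∧ ((¬(g > 4)) → 3*g = 0)
So before the loop: (g > 4 → ((¬(3*g > c + 12)) ∧ 9*g = 3*c + 24)) ∧ ((¬(g > 4)) → 3*g = 0)
The weakest precondition is (g > 4 → ((¬(3*g > c + 12)) ∧ 9*g = 3*c + 24)) ∧ ((¬(g > 4)) → 3*g = 0).
Check whether (g > 4 → ((¬(3*g > c + 12)) ∧ 9*g = 3*c + 24)) ∧ ((¬(g > 0)) → 3*g = 0) implies it.
Countermodel: at the initial state c = 0, g = 1, the precondition holds but the weakest precondition fails.
Answer: invalid


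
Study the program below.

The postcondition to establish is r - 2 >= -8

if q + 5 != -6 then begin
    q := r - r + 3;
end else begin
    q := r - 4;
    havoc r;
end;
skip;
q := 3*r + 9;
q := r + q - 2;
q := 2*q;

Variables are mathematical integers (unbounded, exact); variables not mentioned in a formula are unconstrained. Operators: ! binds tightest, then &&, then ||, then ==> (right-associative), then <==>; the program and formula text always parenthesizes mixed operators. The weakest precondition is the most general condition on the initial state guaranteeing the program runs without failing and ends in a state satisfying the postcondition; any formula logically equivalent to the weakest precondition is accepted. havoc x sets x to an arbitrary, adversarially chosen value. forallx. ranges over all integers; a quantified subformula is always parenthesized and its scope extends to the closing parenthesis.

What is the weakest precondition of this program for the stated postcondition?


Working backward. After the program, the postcondition r - 2 >= -8 must hold; in canonical form it is r >= -6.
Before q := 2*q: r >= -6
Before q := r + q - 2: r >= -6
Before q := 3*r + 9: r >= -6
Before skip: r >= -6
Then branch requires r >= -6; else branch requires forall r_1. r_1 >= -6.
Before the if: (q != -11 ==> r >= -6) && ((!(q != -11)) ==> (forall r_1. r_1 >= -6))
Answer: WP = (q != -11 ==> r >= -6) && ((!(q != -11)) ==> (forall r_1. r_1 >= -6))
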